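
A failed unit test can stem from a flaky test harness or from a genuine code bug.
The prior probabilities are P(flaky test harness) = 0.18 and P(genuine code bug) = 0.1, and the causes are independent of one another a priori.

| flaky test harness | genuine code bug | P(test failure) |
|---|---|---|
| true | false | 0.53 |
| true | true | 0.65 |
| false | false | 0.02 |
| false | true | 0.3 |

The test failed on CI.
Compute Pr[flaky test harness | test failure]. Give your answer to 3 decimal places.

Pr[flaky test harness | test failure] ≈ 0.713

Enumerate the 4 (flaky test harness, genuine code bug) configurations and weight by the priors:
  P(test failure) = 0.02·0.82·0.9 + 0.3·0.82·0.1 + 0.53·0.18·0.9 + 0.65·0.18·0.1
        = 0.014760 + 0.024600 + 0.085860 + 0.011700 = 0.136920
Configurations with flaky test harness contribute 0.097560, so
  P(flaky test harness | test failure) = 0.097560 / 0.136920 ≈ 0.713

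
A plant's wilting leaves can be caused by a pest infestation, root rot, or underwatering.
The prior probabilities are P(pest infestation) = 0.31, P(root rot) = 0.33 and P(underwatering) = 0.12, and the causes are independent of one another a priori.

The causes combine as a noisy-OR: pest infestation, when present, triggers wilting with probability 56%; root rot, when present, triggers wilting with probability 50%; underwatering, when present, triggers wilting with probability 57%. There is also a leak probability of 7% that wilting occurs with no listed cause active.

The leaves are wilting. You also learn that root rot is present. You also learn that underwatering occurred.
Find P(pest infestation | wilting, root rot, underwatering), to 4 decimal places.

P(pest infestation | wilting, root rot, underwatering) ≈ 0.3387

Under noisy-OR, P(wilting | causes) = 1 − (1−0.07)·∏(1−qᵢ) over the active causes.
Enumerate both values of pest infestation and weight by the priors:
  P(wilting | root rot, underwatering) = 0.80005*0.69 + 0.912022*0.31
        = 0.552034 + 0.282727 = 0.834761
Configurations with pest infestation contribute 0.282727, so
  P(pest infestation | wilting, root rot, underwatering) = 0.282727 / 0.834761 ≈ 0.3387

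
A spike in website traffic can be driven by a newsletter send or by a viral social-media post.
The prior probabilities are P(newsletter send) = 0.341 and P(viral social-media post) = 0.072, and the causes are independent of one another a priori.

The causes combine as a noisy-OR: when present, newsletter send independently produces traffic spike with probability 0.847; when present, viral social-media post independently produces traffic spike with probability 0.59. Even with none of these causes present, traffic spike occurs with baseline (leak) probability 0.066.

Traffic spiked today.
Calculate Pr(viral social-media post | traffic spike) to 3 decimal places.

Pr(viral social-media post | traffic spike) ≈ 0.144

Under noisy-OR, P(traffic spike | causes) = 1 − (1−0.066)·∏(1−qᵢ) over the active causes.
Enumerate the 4 (newsletter send, viral social-media post) configurations and weight by the priors:
  P(traffic spike) = 0.066×0.659×0.928 + 0.61706×0.659×0.072 + 0.857098×0.341×0.928 + 0.94141×0.341×0.072
        = 0.040362 + 0.029278 + 0.271227 + 0.023113 = 0.363980
The terms with viral social-media post present sum to 0.052391, so
  P(viral social-media post | traffic spike) = 0.052391 / 0.363980 ≈ 0.144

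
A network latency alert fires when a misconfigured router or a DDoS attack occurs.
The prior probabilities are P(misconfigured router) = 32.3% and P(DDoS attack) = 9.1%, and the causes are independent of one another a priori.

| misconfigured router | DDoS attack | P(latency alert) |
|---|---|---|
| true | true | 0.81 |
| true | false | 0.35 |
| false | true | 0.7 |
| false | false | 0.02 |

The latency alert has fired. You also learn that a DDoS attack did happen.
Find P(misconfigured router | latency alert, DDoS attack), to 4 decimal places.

P(misconfigured router | latency alert, DDoS attack) ≈ 0.3557

P(latency alert | DDoS attack) = 0.7*0.677 + 0.81*0.323 = 0.473900 + 0.261630 = 0.735530
Restricting to configurations with misconfigured router present: 0.81*0.323 = 0.261630.
P(misconfigured router | latency alert, DDoS attack) = 0.261630 / 0.735530 ≈ 0.3557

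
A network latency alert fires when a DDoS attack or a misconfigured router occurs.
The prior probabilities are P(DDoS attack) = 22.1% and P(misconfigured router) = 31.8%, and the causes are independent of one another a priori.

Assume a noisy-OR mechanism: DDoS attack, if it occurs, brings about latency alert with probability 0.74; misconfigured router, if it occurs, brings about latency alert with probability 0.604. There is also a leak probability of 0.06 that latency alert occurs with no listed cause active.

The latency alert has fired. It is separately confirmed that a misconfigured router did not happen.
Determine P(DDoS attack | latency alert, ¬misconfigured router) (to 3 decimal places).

P(DDoS attack | latency alert, ¬misconfigured router) ≈ 0.781

Under noisy-OR, P(latency alert | causes) = 1 − (1−0.06)·∏(1−qᵢ) over the active causes.
P(latency alert | ¬misconfigured router) = 0.06×0.779 + 0.7556×0.221 = 0.046740 + 0.166988 = 0.213728
The DDoS attack-present share is 0.7556×0.221 = 0.166988.
Hence the posterior is 0.166988/0.213728 ≈ 0.781.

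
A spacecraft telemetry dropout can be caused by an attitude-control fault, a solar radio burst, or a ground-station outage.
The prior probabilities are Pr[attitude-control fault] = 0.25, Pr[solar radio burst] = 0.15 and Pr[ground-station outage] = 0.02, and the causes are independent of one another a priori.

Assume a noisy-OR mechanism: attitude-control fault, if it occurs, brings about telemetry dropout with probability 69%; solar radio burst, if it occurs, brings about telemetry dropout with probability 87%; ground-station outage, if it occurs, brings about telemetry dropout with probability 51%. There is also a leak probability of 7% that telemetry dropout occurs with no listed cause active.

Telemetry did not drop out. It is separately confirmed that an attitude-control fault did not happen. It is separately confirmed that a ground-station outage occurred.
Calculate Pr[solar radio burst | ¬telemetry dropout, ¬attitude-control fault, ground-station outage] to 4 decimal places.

Pr[solar radio burst | ¬telemetry dropout, ¬attitude-control fault, ground-station outage] ≈ 0.0224

Under noisy-OR, P(telemetry dropout | causes) = 1 − (1−0.07)·∏(1−qᵢ) over the active causes.
P(¬telemetry dropout | ¬attitude-control fault, ground-station outage) = 0.4557×0.85 + 0.059241×0.15 = 0.387345 + 0.008886 = 0.396231
Of this, 0.008886 comes from 0.059241×0.15 (the solar radio burst=true cases).
Hence the posterior is 0.008886/0.396231 ≈ 0.0224.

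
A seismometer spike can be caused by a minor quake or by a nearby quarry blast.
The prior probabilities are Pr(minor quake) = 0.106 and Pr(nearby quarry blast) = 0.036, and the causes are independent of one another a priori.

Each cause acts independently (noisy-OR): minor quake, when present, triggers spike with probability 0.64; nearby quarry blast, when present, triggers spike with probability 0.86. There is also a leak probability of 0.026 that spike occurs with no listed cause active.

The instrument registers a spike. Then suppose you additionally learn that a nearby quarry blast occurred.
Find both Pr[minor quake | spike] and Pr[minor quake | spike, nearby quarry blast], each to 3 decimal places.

Pr[minor quake | spike] ≈ 0.582; Pr[minor quake | spike, nearby quarry blast] ≈ 0.115

Under noisy-OR, P(spike | causes) = 1 − (1−0.026)·∏(1−qᵢ) over the active causes.
Numerator (weight on configurations with minor quake): 0.066354 + 0.003629 = 0.069983
Normalizer over all consistent configurations: 0.026*0.894*0.964 + 0.86364*0.894*0.036 + 0.64936*0.106*0.964 + 0.95091*0.106*0.036 = 0.120185
P(minor quake | spike) = 0.069983/0.120185 ≈ 0.582

Now also conditioning on nearby quarry blast=true:
Enumerate both values of minor quake and weight by the priors:
  P(spike | nearby quarry blast) = 0.86364×0.894 + 0.95091×0.106
        = 0.772094 + 0.100796 = 0.872890
Keeping only the minor quake-present terms gives 0.100796, so
  P(minor quake | spike, nearby quarry blast) = 0.100796 / 0.872890 ≈ 0.115
This is intercausal reasoning (explaining away): once nearby quarry blast accounts for the spike, minor quake becomes less likely.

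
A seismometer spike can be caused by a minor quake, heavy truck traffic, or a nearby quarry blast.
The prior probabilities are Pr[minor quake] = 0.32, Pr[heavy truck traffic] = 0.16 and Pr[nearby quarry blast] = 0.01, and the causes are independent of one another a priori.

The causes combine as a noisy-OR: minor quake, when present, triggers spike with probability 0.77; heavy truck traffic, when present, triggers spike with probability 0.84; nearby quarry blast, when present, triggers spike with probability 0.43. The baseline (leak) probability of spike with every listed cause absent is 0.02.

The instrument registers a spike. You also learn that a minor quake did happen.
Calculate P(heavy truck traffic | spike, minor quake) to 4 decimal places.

Under noisy-OR, P(spike | causes) = 1 − (1−0.02)·∏(1−qᵢ) over the active causes.
For the numerator, keep only heavy truck traffic=true terms: 0.152687 + 0.001567 = 0.154254
Normalizer over all consistent configurations: 0.7746·0.84·0.99 + 0.871522·0.84·0.01 + 0.963936·0.16·0.99 + 0.979444·0.16·0.01 = 0.805732
Posterior = 0.154254 / 0.805732 ≈ 0.1914

P(heavy truck traffic | spike, minor quake) ≈ 0.1914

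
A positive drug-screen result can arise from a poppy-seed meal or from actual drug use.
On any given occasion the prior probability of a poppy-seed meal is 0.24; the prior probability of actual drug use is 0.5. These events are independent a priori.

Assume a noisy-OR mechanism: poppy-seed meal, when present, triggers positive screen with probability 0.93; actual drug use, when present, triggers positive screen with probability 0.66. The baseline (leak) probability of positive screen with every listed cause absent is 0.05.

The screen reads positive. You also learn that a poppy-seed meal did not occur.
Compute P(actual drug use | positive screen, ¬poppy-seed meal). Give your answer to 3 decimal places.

P(actual drug use | positive screen, ¬poppy-seed meal) ≈ 0.931

Under noisy-OR, P(positive screen | causes) = 1 − (1−0.05)·∏(1−qᵢ) over the active causes.
By total probability over both values of actual drug use:
  P(positive screen | ¬poppy-seed meal) = 0.05*0.5 + 0.677*0.5
        = 0.025000 + 0.338500 = 0.363500
Keeping only the actual drug use-present terms gives 0.338500, so
  P(actual drug use | positive screen, ¬poppy-seed meal) = 0.338500 / 0.363500 ≈ 0.931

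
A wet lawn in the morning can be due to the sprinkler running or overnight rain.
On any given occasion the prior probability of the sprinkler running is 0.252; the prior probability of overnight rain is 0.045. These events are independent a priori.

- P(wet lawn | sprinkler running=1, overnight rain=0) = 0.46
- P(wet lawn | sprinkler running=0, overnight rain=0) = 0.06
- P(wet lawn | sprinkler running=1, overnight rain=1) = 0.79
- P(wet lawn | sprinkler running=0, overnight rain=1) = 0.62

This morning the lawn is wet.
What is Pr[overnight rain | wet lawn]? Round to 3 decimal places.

Pr[overnight rain | wet lawn] ≈ 0.163

By total probability over the 4 (sprinkler running, overnight rain) configurations:
  P(wet lawn) = 0.06*0.748*0.955 + 0.62*0.748*0.045 + 0.46*0.252*0.955 + 0.79*0.252*0.045
        = 0.042860 + 0.020869 + 0.110704 + 0.008959 = 0.183392
Keeping only the overnight rain-present terms gives 0.029828, so
  P(overnight rain | wet lawn) = 0.029828 / 0.183392 ≈ 0.163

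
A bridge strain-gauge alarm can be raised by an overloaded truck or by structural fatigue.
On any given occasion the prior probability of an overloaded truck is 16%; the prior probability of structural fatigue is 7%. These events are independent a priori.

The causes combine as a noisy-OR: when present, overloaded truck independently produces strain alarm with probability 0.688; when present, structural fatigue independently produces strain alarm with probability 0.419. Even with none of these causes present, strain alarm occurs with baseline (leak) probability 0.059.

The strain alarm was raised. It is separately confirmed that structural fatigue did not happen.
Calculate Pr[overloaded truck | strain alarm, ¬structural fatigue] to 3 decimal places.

Pr[overloaded truck | strain alarm, ¬structural fatigue] ≈ 0.695

Under noisy-OR, P(strain alarm | causes) = 1 − (1−0.059)·∏(1−qᵢ) over the active causes.
P(strain alarm | ¬structural fatigue) = 0.059*0.84 + 0.706408*0.16 = 0.049560 + 0.113025 = 0.162585
Restricting to configurations with overloaded truck present: 0.706408*0.16 = 0.113025.
Hence the posterior is 0.113025/0.162585 ≈ 0.695.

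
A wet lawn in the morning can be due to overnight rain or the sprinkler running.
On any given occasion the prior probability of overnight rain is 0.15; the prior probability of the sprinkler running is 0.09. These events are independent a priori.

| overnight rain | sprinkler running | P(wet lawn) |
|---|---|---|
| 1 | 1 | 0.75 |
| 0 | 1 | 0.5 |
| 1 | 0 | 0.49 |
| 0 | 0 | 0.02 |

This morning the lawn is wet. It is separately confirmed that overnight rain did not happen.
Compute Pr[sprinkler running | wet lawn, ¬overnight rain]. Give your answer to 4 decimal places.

P(wet lawn | ¬overnight rain) = 0.02·0.91 + 0.5·0.09 = 0.018200 + 0.045000 = 0.063200
Restricting to configurations with sprinkler running present: 0.5·0.09 = 0.045000.
Hence the posterior is 0.045000/0.063200 ≈ 0.7120.

Pr[sprinkler running | wet lawn, ¬overnight rain] ≈ 0.7120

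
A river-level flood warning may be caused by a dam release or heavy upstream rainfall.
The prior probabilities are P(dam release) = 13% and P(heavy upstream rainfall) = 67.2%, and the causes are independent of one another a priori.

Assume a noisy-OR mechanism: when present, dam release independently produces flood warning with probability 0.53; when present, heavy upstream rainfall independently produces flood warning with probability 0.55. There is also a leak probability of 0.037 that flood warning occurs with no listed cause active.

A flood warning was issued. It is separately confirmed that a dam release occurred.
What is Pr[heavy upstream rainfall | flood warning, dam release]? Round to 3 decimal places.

Pr[heavy upstream rainfall | flood warning, dam release] ≈ 0.749

Under noisy-OR, P(flood warning | causes) = 1 − (1−0.037)·∏(1−qᵢ) over the active causes.
P(flood warning | dam release) = 0.54739·0.328 + 0.796326·0.672 = 0.179544 + 0.535131 = 0.714675
Restricting to configurations with heavy upstream rainfall present: 0.796326·0.672 = 0.535131.
So P(heavy upstream rainfall | flood warning, dam release) = 0.535131/0.714675 ≈ 0.749.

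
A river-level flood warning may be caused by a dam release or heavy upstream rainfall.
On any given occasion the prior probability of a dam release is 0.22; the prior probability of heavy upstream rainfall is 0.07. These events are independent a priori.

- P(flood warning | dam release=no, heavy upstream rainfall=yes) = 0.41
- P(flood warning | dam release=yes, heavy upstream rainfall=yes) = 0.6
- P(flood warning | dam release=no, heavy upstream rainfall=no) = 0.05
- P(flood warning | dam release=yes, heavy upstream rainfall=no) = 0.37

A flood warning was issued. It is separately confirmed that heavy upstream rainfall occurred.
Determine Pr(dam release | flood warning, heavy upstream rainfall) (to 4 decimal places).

Pr(dam release | flood warning, heavy upstream rainfall) ≈ 0.2922

For the numerator, keep only dam release=true terms: 0.6*0.22 = 0.132000
Normalizer over all consistent configurations: 0.41*0.78 + 0.6*0.22 = 0.451800
P(dam release | flood warning, heavy upstream rainfall) = 0.132000/0.451800 ≈ 0.2922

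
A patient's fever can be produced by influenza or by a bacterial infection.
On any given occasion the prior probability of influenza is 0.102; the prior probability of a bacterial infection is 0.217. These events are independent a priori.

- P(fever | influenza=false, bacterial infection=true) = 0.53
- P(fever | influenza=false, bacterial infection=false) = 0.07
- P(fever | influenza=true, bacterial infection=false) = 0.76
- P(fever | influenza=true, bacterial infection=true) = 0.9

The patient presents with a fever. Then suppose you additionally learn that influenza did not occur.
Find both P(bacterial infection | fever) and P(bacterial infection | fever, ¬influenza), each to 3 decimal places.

P(fever) = 0.07*0.898*0.783 + 0.53*0.898*0.217 + 0.76*0.102*0.783 + 0.9*0.102*0.217 = 0.049219 + 0.103279 + 0.060698 + 0.019921 = 0.233117
The bacterial infection-present share is 0.103279 + 0.019921 = 0.123200.
So P(bacterial infection | fever) = 0.123200/0.233117 ≈ 0.528.

Now also conditioning on influenza≠true:
By total probability over both values of bacterial infection:
  P(fever | ¬influenza) = 0.07·0.783 + 0.53·0.217
        = 0.054810 + 0.115010 = 0.169820
Configurations with bacterial infection contribute 0.115010, so
  P(bacterial infection | fever, ¬influenza) = 0.115010 / 0.169820 ≈ 0.677
Ruling out influenza raises the posterior on bacterial infection — the flip side of explaining away.

P(bacterial infection | fever) ≈ 0.528; P(bacterial infection | fever, ¬influenza) ≈ 0.677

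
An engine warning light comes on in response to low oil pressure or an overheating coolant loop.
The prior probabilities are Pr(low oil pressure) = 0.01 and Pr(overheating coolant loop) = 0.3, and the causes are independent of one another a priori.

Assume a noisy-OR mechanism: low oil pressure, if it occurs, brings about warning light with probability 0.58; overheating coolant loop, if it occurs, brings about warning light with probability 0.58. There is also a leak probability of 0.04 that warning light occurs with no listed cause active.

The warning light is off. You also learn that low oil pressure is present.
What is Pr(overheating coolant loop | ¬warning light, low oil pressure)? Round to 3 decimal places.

Pr(overheating coolant loop | ¬warning light, low oil pressure) ≈ 0.153

Under noisy-OR, P(warning light | causes) = 1 − (1−0.04)·∏(1−qᵢ) over the active causes.
Sum P(¬warning light|·) weighted by the priors over both values of overheating coolant loop:
  P(¬warning light | low oil pressure) = 0.4032×0.7 + 0.169344×0.3
        = 0.282240 + 0.050803 = 0.333043
The terms with overheating coolant loop present sum to 0.050803, so
  P(overheating coolant loop | ¬warning light, low oil pressure) = 0.050803 / 0.333043 ≈ 0.153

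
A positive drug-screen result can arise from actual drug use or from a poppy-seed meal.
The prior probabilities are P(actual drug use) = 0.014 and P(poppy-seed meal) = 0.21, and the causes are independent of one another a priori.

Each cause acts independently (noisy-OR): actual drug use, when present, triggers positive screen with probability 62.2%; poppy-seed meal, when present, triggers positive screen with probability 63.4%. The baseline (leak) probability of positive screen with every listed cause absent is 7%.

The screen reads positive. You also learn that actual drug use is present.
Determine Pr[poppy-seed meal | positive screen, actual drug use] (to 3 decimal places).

Pr[poppy-seed meal | positive screen, actual drug use] ≈ 0.263

Under noisy-OR, P(positive screen | causes) = 1 − (1−0.07)·∏(1−qᵢ) over the active causes.
By total probability over both values of poppy-seed meal:
  P(positive screen | actual drug use) = 0.64846·0.79 + 0.871336·0.21
        = 0.512283 + 0.182981 = 0.695264
Keeping only the poppy-seed meal-present terms gives 0.182981, so
  P(poppy-seed meal | positive screen, actual drug use) = 0.182981 / 0.695264 ≈ 0.263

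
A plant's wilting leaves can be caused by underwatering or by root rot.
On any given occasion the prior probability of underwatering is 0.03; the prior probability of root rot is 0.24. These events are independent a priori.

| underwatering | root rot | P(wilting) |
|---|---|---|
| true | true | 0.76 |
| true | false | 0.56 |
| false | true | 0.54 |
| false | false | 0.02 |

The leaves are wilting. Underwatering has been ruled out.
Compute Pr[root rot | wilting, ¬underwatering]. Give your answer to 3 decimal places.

Pr[root rot | wilting, ¬underwatering] ≈ 0.895

P(wilting | ¬underwatering) = 0.02×0.76 + 0.54×0.24 = 0.015200 + 0.129600 = 0.144800
Restricting to configurations with root rot present: 0.54×0.24 = 0.129600.
Hence the posterior is 0.129600/0.144800 ≈ 0.895.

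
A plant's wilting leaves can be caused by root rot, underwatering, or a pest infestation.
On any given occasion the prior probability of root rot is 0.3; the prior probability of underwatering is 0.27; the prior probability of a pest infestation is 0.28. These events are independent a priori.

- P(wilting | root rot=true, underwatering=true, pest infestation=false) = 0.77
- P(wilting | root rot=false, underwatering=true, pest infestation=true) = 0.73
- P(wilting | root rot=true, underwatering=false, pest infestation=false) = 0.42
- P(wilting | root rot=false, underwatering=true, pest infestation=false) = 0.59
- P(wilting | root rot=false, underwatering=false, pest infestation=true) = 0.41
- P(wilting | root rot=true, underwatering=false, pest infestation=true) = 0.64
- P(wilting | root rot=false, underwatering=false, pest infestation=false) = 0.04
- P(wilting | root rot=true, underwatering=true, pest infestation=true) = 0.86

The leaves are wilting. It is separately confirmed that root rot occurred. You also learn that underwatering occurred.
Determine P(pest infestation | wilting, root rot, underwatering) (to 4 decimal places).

Numerator (weight on configurations with pest infestation): 0.86*0.28 = 0.240800
Normalizer over all consistent configurations: 0.77*0.72 + 0.86*0.28 = 0.795200
Posterior = 0.240800 / 0.795200 ≈ 0.3028

P(pest infestation | wilting, root rot, underwatering) ≈ 0.3028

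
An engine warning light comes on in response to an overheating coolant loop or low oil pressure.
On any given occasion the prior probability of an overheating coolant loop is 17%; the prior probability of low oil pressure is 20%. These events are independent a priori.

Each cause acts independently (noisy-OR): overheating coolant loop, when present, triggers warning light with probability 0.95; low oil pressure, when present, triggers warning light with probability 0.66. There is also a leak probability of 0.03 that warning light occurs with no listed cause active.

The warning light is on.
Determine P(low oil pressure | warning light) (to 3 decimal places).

P(low oil pressure | warning light) ≈ 0.492

Under noisy-OR, P(warning light | causes) = 1 − (1−0.03)·∏(1−qᵢ) over the active causes.
Numerator (weight on configurations with low oil pressure): 0.111253 + 0.033439 = 0.144692
Denominator P(warning light): 0.03·0.83·0.8 + 0.6702·0.83·0.2 + 0.9515·0.17·0.8 + 0.98351·0.17·0.2 = 0.294016
P(low oil pressure | warning light) = 0.144692/0.294016 ≈ 0.492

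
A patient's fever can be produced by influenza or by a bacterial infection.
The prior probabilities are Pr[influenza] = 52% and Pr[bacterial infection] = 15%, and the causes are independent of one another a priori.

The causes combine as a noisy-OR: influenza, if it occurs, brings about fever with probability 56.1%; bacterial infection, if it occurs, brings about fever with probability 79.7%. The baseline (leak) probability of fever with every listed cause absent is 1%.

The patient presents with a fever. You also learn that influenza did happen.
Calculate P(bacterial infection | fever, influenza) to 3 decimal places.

Under noisy-OR, P(fever | causes) = 1 − (1−0.01)·∏(1−qᵢ) over the active causes.
By total probability over both values of bacterial infection:
  P(fever | influenza) = 0.56539*0.85 + 0.911774*0.15
        = 0.480581 + 0.136766 = 0.617347
The terms with bacterial infection present sum to 0.136766, so
  P(bacterial infection | fever, influenza) = 0.136766 / 0.617347 ≈ 0.222

P(bacterial infection | fever, influenza) ≈ 0.222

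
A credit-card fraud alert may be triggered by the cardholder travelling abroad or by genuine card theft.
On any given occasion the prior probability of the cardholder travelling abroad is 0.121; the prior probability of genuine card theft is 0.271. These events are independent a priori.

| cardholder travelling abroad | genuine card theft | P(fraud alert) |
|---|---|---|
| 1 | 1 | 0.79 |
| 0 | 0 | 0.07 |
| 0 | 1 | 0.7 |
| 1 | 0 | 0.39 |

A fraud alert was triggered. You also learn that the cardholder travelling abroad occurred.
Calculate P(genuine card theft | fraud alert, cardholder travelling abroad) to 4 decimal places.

P(fraud alert | cardholder travelling abroad) = 0.39×0.729 + 0.79×0.271 = 0.284310 + 0.214090 = 0.498400
Of this, 0.214090 comes from 0.79×0.271 (the genuine card theft=true cases).
P(genuine card theft | fraud alert, cardholder travelling abroad) = 0.214090 / 0.498400 ≈ 0.4296

P(genuine card theft | fraud alert, cardholder travelling abroad) ≈ 0.4296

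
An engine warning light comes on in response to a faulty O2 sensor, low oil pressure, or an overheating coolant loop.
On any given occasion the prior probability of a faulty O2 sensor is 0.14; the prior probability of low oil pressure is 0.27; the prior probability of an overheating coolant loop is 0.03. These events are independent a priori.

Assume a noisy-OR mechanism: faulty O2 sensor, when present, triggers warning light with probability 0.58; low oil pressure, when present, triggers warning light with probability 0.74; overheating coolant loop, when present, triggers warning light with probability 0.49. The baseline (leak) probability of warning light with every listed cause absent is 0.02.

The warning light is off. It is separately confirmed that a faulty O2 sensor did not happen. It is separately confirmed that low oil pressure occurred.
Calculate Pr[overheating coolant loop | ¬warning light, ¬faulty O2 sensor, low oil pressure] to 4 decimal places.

Under noisy-OR, P(warning light | causes) = 1 − (1−0.02)·∏(1−qᵢ) over the active causes.
By total probability over both values of overheating coolant loop:
  P(¬warning light | ¬faulty O2 sensor, low oil pressure) = 0.2548·0.97 + 0.129948·0.03
        = 0.247156 + 0.003898 = 0.251054
Keeping only the overheating coolant loop-present terms gives 0.003898, so
  P(overheating coolant loop | ¬warning light, ¬faulty O2 sensor, low oil pressure) = 0.003898 / 0.251054 ≈ 0.0155

Pr[overheating coolant loop | ¬warning light, ¬faulty O2 sensor, low oil pressure] ≈ 0.0155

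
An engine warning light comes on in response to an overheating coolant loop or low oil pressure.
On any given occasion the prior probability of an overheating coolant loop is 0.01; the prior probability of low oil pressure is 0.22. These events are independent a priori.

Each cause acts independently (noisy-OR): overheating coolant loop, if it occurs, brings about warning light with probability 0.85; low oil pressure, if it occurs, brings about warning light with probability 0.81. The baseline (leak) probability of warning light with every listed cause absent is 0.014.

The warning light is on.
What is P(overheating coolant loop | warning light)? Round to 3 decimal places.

P(overheating coolant loop | warning light) ≈ 0.045

Under noisy-OR, P(warning light | causes) = 1 − (1−0.014)·∏(1−qᵢ) over the active causes.
P(warning light) = 0.014*0.99*0.78 + 0.81266*0.99*0.22 + 0.8521*0.01*0.78 + 0.971899*0.01*0.22 = 0.010811 + 0.176997 + 0.006646 + 0.002138 = 0.196592
Of this, 0.008784 comes from 0.006646 + 0.002138 (the overheating coolant loop=true cases).
P(overheating coolant loop | warning light) = 0.008784 / 0.196592 ≈ 0.045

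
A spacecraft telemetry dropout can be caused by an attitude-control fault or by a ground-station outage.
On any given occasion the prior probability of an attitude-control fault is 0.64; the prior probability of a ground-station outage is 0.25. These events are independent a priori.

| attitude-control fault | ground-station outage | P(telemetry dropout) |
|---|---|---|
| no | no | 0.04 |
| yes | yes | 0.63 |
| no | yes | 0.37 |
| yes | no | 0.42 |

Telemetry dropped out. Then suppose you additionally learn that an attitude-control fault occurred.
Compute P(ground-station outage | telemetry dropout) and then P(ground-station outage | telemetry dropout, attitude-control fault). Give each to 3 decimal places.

P(telemetry dropout) = 0.04×0.36×0.75 + 0.37×0.36×0.25 + 0.42×0.64×0.75 + 0.63×0.64×0.25 = 0.010800 + 0.033300 + 0.201600 + 0.100800 = 0.346500
Of this, 0.134100 comes from 0.033300 + 0.100800 (the ground-station outage=true cases).
So P(ground-station outage | telemetry dropout) = 0.134100/0.346500 ≈ 0.387.

Now also conditioning on attitude-control fault=true:
Weight on ground-station outage=true, given the evidence: 0.63*0.25 = 0.157500
Normalizer over all consistent configurations: 0.42*0.75 + 0.63*0.25 = 0.472500
Posterior = 0.157500 / 0.472500 ≈ 0.333

P(ground-station outage | telemetry dropout) ≈ 0.387; P(ground-station outage | telemetry dropout, attitude-control fault) ≈ 0.333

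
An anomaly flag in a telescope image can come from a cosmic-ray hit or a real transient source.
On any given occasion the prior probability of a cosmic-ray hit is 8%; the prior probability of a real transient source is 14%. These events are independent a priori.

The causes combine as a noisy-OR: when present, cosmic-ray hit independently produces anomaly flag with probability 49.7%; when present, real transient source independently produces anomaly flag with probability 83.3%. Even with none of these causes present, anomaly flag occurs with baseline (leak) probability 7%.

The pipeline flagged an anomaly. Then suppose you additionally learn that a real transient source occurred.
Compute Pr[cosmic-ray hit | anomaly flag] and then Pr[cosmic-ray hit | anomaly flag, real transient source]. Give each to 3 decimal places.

Pr[cosmic-ray hit | anomaly flag] ≈ 0.222; Pr[cosmic-ray hit | anomaly flag, real transient source] ≈ 0.087

Under noisy-OR, P(anomaly flag | causes) = 1 − (1−0.07)·∏(1−qᵢ) over the active causes.
Sum P(anomaly flag|·) weighted by the priors over the 4 (cosmic-ray hit, real transient source) configurations:
  P(anomaly flag) = 0.07*0.92*0.86 + 0.84469*0.92*0.14 + 0.53221*0.08*0.86 + 0.921879*0.08*0.14
        = 0.055384 + 0.108796 + 0.036616 + 0.010325 = 0.211121
Keeping only the cosmic-ray hit-present terms gives 0.046941, so
  P(cosmic-ray hit | anomaly flag) = 0.046941 / 0.211121 ≈ 0.222

Now condition on the additional information:
Numerator (weight on configurations with cosmic-ray hit): 0.921879·0.08 = 0.073750
The normalizing constant is 0.84469·0.92 + 0.921879·0.08 = 0.850865
Posterior = 0.073750 / 0.850865 ≈ 0.087
— real transient source explains away the evidence for cosmic-ray hit.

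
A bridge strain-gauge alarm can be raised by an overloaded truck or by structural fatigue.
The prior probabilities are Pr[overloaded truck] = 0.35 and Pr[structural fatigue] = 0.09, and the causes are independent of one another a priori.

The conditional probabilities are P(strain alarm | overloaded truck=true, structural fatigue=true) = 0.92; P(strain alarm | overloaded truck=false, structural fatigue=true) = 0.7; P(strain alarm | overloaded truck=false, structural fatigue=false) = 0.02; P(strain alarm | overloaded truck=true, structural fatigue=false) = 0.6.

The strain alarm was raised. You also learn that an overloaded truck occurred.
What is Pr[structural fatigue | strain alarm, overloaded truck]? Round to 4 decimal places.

P(strain alarm | overloaded truck) = 0.6*0.91 + 0.92*0.09 = 0.546000 + 0.082800 = 0.628800
Restricting to configurations with structural fatigue present: 0.92*0.09 = 0.082800.
So P(structural fatigue | strain alarm, overloaded truck) = 0.082800/0.628800 ≈ 0.1317.

Pr[structural fatigue | strain alarm, overloaded truck] ≈ 0.1317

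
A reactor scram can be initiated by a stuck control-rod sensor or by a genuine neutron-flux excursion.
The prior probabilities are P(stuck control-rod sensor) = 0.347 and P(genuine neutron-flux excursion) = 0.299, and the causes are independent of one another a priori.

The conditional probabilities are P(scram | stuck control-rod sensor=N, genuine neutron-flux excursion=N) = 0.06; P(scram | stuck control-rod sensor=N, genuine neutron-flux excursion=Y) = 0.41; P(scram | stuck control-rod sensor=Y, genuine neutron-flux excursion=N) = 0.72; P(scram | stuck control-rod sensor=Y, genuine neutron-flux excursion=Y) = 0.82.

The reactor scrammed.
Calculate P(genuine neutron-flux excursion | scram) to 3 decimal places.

P(genuine neutron-flux excursion | scram) ≈ 0.449

Weight on genuine neutron-flux excursion=true, given the evidence: 0.080051 + 0.085077 = 0.165128
The normalizing constant is 0.06·0.653·0.701 + 0.41·0.653·0.299 + 0.72·0.347·0.701 + 0.82·0.347·0.299 = 0.367731
P(genuine neutron-flux excursion | scram) = 0.165128/0.367731 ≈ 0.449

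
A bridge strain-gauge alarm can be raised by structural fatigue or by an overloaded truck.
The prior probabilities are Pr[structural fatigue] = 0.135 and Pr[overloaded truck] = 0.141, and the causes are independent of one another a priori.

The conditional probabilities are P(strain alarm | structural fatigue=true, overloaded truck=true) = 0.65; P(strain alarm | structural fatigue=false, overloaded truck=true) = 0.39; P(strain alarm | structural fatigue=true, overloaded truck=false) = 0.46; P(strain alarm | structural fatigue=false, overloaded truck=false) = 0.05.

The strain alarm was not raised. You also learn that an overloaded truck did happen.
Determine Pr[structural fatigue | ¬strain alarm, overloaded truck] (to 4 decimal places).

Weight on structural fatigue=true, given the evidence: 0.35·0.135 = 0.047250
Denominator P(¬strain alarm | overloaded truck): 0.61·0.865 + 0.35·0.135 = 0.574900
Posterior = 0.047250 / 0.574900 ≈ 0.0822

Pr[structural fatigue | ¬strain alarm, overloaded truck] ≈ 0.0822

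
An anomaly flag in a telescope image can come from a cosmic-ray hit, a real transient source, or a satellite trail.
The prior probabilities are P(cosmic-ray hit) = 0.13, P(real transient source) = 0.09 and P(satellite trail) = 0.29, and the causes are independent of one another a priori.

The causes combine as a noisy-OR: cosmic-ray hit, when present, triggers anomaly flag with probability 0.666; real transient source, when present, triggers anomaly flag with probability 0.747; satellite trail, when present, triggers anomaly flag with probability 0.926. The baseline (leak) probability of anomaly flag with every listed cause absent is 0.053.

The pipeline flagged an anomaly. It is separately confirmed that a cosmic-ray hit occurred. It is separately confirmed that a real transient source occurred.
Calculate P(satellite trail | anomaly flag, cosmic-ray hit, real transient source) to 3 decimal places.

P(satellite trail | anomaly flag, cosmic-ray hit, real transient source) ≈ 0.306

Under noisy-OR, P(anomaly flag | causes) = 1 − (1−0.053)·∏(1−qᵢ) over the active causes.
By total probability over both values of satellite trail:
  P(anomaly flag | cosmic-ray hit, real transient source) = 0.919977·0.71 + 0.994078·0.29
        = 0.653184 + 0.288283 = 0.941467
Configurations with satellite trail contribute 0.288283, so
  P(satellite trail | anomaly flag, cosmic-ray hit, real transient source) = 0.288283 / 0.941467 ≈ 0.306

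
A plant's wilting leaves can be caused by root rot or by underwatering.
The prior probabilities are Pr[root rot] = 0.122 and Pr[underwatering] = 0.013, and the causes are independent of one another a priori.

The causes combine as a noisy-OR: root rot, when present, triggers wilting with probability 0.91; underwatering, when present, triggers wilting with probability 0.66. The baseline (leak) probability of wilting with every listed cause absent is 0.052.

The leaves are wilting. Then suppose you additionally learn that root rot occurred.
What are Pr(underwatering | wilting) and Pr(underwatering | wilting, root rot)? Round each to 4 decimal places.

Pr(underwatering | wilting) ≈ 0.0564; Pr(underwatering | wilting, root rot) ≈ 0.0138

Under noisy-OR, P(wilting | causes) = 1 − (1−0.052)·∏(1−qᵢ) over the active causes.
P(wilting) = 0.052×0.878×0.987 + 0.67768×0.878×0.013 + 0.91468×0.122×0.987 + 0.970991×0.122×0.013 = 0.045062 + 0.007735 + 0.110140 + 0.001540 = 0.164477
Of this, 0.009275 comes from 0.007735 + 0.001540 (the underwatering=true cases).
Hence the posterior is 0.009275/0.164477 ≈ 0.0564.

Now condition on the additional information:
Sum P(wilting|·) weighted by the priors over both values of underwatering:
  P(wilting | root rot) = 0.91468*0.987 + 0.970991*0.013
        = 0.902789 + 0.012623 = 0.915412
The terms with underwatering present sum to 0.012623, so
  P(underwatering | wilting, root rot) = 0.012623 / 0.915412 ≈ 0.0138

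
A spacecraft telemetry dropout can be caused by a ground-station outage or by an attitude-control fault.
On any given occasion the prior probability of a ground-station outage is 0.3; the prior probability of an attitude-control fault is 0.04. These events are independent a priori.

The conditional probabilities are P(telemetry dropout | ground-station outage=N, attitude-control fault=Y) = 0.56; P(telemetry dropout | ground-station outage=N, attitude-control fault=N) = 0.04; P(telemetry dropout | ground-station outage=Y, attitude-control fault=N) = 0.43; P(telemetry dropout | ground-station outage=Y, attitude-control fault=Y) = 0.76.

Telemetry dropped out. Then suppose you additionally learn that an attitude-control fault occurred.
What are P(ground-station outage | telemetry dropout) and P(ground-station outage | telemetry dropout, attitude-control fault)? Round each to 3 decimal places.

P(ground-station outage | telemetry dropout) ≈ 0.758; P(ground-station outage | telemetry dropout, attitude-control fault) ≈ 0.368

Weight on ground-station outage=true, given the evidence: 0.123840 + 0.009120 = 0.132960
Normalizer over all consistent configurations: 0.04×0.7×0.96 + 0.56×0.7×0.04 + 0.43×0.3×0.96 + 0.76×0.3×0.04 = 0.175520
P(ground-station outage | telemetry dropout) = 0.132960/0.175520 ≈ 0.758

Now also conditioning on attitude-control fault=true:
P(telemetry dropout | attitude-control fault) = 0.56×0.7 + 0.76×0.3 = 0.392000 + 0.228000 = 0.620000
Of this, 0.228000 comes from 0.76×0.3 (the ground-station outage=true cases).
So P(ground-station outage | telemetry dropout, attitude-control fault) = 0.228000/0.620000 ≈ 0.368.
This is intercausal reasoning (explaining away): once attitude-control fault accounts for the telemetry dropout, ground-station outage becomes less likely.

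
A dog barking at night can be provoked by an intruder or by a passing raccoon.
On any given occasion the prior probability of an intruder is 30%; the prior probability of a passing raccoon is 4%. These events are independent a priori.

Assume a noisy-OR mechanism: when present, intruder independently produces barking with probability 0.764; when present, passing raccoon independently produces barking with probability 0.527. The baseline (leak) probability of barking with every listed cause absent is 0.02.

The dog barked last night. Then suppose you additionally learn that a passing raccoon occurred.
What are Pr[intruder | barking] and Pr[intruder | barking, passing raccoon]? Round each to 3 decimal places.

Under noisy-OR, P(barking | causes) = 1 − (1−0.02)·∏(1−qᵢ) over the active causes.
Numerator (weight on configurations with intruder): 0.221391 + 0.010687 = 0.232078
The normalizing constant is 0.02*0.7*0.96 + 0.53646*0.7*0.04 + 0.76872*0.3*0.96 + 0.890605*0.3*0.04 = 0.260539
P(intruder | barking) = 0.232078/0.260539 ≈ 0.891

With the extra evidence:
P(barking | passing raccoon) = 0.53646·0.7 + 0.890605·0.3 = 0.375522 + 0.267181 = 0.642703
Of this, 0.267181 comes from 0.890605·0.3 (the intruder=true cases).
Hence the posterior is 0.267181/0.642703 ≈ 0.416.
The drop from 0.891 to 0.416 is the explaining-away (discounting) effect.

Pr[intruder | barking] ≈ 0.891; Pr[intruder | barking, passing raccoon] ≈ 0.416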